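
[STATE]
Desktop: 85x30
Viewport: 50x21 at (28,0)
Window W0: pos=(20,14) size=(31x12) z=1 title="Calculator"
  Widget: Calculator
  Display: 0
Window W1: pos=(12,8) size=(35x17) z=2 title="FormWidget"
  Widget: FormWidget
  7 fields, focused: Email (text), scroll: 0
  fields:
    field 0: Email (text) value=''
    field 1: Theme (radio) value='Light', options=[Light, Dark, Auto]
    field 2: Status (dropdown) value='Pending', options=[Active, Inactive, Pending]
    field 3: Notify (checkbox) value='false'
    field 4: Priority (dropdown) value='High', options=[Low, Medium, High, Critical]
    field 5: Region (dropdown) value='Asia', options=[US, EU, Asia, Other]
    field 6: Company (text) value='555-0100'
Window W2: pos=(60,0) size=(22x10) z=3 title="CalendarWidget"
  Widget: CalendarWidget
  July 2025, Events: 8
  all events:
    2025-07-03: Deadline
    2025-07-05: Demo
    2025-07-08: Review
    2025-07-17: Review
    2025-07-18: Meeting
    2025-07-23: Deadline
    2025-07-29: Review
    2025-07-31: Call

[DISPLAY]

                                ┏━━━━━━━━━━━━━━━━━
                                ┃ CalendarWidget  
                                ┠─────────────────
                                ┃     July 2025   
                                ┃Mo Tu We Th Fr Sa
                                ┃    1  2  3*  4  
                                ┃ 7  8*  9 10 11 1
                                ┃14 15 16 17* 18* 
━━━━━━━━━━━━━━━━━━┓             ┃21 22 23* 24 25 2
                  ┃             ┗━━━━━━━━━━━━━━━━━
──────────────────┨                               
                 ]┃                               
●) Light  ( ) Dark┃                               
Pending         ▼]┃                               
 ]                ┃━━━┓                           
High            ▼]┃   ┃                           
Asia            ▼]┃───┨                           
555-0100         ]┃  0┃                           
                  ┃   ┃                           
                  ┃   ┃                           
                  ┃   ┃                           


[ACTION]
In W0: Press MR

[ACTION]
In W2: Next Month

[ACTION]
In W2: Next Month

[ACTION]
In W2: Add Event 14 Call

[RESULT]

                                ┏━━━━━━━━━━━━━━━━━
                                ┃ CalendarWidget  
                                ┠─────────────────
                                ┃   September 2025
                                ┃Mo Tu We Th Fr Sa
                                ┃ 1  2  3  4  5  6
                                ┃ 8  9 10 11 12 13
                                ┃15 16 17 18 19 20
━━━━━━━━━━━━━━━━━━┓             ┃22 23 24 25 26 27
                  ┃             ┗━━━━━━━━━━━━━━━━━
──────────────────┨                               
                 ]┃                               
●) Light  ( ) Dark┃                               
Pending         ▼]┃                               
 ]                ┃━━━┓                           
High            ▼]┃   ┃                           
Asia            ▼]┃───┨                           
555-0100         ]┃  0┃                           
                  ┃   ┃                           
                  ┃   ┃                           
                  ┃   ┃                           


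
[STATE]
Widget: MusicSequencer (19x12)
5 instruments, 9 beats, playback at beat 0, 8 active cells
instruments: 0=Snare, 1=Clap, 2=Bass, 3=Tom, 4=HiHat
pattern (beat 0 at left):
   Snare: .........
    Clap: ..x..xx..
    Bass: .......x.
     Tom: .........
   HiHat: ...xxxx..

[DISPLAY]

      ▼12345678    
 Snare·········    
  Clap··█··██··    
  Bass·······█·    
   Tom·········    
 HiHat···████··    
                   
                   
                   
                   
                   
                   


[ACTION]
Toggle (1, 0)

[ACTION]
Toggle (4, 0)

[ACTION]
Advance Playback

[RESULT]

      0▼2345678    
 Snare·········    
  Clap█·█··██··    
  Bass·······█·    
   Tom·········    
 HiHat█··████··    
                   
                   
                   
                   
                   
                   


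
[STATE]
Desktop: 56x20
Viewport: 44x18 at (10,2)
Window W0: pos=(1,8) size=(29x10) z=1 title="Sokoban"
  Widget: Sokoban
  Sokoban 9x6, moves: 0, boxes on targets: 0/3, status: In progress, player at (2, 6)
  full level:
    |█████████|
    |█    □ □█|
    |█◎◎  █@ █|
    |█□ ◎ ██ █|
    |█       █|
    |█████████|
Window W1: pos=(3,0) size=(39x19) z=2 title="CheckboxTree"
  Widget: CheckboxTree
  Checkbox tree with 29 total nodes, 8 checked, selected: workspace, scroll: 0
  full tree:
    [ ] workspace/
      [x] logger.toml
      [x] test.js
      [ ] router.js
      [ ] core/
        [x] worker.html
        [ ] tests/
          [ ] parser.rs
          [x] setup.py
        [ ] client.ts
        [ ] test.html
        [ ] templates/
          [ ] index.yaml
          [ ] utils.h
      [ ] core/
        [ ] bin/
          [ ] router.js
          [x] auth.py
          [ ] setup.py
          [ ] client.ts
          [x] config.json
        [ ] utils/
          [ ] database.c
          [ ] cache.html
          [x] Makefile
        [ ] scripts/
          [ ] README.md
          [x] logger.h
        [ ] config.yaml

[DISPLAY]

───────────────────────────────┨            
orkspace/                      ┃            
 logger.toml                   ┃            
 test.js                       ┃            
 router.js                     ┃            
 core/                         ┃            
x] worker.html                 ┃            
-] tests/                      ┃            
 [ ] parser.rs                 ┃            
 [x] setup.py                  ┃            
 ] client.ts                   ┃            
 ] test.html                   ┃            
 ] templates/                  ┃            
 [ ] index.yaml                ┃            
 [ ] utils.h                   ┃            
 core/                         ┃            
━━━━━━━━━━━━━━━━━━━━━━━━━━━━━━━┛            
                                            


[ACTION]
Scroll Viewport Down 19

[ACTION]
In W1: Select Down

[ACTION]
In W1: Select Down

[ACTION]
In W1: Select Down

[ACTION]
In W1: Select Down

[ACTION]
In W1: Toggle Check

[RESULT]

───────────────────────────────┨            
orkspace/                      ┃            
 logger.toml                   ┃            
 test.js                       ┃            
 router.js                     ┃            
 core/                         ┃            
x] worker.html                 ┃            
x] tests/                      ┃            
 [x] parser.rs                 ┃            
 [x] setup.py                  ┃            
x] client.ts                   ┃            
x] test.html                   ┃            
x] templates/                  ┃            
 [x] index.yaml                ┃            
 [x] utils.h                   ┃            
 core/                         ┃            
━━━━━━━━━━━━━━━━━━━━━━━━━━━━━━━┛            
                                            


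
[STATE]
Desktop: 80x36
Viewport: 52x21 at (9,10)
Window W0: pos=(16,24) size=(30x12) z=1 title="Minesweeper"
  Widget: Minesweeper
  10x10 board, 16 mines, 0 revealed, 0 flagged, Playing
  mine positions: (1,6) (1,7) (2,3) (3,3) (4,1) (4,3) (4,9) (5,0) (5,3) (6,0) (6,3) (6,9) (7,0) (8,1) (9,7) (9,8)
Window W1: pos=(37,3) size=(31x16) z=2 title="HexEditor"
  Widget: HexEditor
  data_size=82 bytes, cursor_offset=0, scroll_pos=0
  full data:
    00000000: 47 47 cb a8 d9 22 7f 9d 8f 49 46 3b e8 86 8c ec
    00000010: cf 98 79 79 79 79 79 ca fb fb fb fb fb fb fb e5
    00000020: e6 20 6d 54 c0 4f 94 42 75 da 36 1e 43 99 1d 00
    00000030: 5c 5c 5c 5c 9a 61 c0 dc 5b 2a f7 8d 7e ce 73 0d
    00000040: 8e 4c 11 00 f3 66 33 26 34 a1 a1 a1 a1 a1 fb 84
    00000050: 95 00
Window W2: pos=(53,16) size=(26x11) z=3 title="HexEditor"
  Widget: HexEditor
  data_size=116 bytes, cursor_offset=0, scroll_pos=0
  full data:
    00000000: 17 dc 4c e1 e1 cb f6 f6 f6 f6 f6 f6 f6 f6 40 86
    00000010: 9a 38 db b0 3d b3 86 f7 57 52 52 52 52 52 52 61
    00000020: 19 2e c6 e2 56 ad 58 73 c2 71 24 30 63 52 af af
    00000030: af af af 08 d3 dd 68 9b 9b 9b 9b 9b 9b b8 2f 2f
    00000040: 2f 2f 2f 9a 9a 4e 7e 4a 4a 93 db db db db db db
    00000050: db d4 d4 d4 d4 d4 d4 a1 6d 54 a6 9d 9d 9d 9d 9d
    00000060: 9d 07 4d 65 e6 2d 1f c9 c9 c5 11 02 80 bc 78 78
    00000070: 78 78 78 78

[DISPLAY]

                            ┃00000040  8e 4c 11 00 f
                            ┃00000050  95 00        
                            ┃                       
                            ┃                       
                            ┃                       
                            ┃                       
                            ┃               ┏━━━━━━━
                            ┃               ┃ HexEdi
                            ┗━━━━━━━━━━━━━━━┠───────
                                            ┃0000000
                                            ┃0000001
                                            ┃0000002
                                            ┃0000003
                                            ┃0000004
       ┏━━━━━━━━━━━━━━━━━━━━━━━━━━━━┓       ┃0000005
       ┃ Minesweeper                ┃       ┃0000006
       ┠────────────────────────────┨       ┗━━━━━━━
       ┃■■■■■■■■■■                  ┃               
       ┃■■■■■■■■■■                  ┃               
       ┃■■■■■■■■■■                  ┃               
       ┃■■■■■■■■■■                  ┃               


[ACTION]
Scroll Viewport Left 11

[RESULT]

                                     ┃00000040  8e 4
                                     ┃00000050  95 0
                                     ┃              
                                     ┃              
                                     ┃              
                                     ┃              
                                     ┃              
                                     ┃              
                                     ┗━━━━━━━━━━━━━━
                                                    
                                                    
                                                    
                                                    
                                                    
                ┏━━━━━━━━━━━━━━━━━━━━━━━━━━━━┓      
                ┃ Minesweeper                ┃      
                ┠────────────────────────────┨      
                ┃■■■■■■■■■■                  ┃      
                ┃■■■■■■■■■■                  ┃      
                ┃■■■■■■■■■■                  ┃      
                ┃■■■■■■■■■■                  ┃      


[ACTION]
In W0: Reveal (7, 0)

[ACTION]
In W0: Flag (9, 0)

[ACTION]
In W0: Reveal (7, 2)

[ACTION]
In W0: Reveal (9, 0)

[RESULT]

                                     ┃00000040  8e 4
                                     ┃00000050  95 0
                                     ┃              
                                     ┃              
                                     ┃              
                                     ┃              
                                     ┃              
                                     ┃              
                                     ┗━━━━━━━━━━━━━━
                                                    
                                                    
                                                    
                                                    
                                                    
                ┏━━━━━━━━━━━━━━━━━━━━━━━━━━━━┓      
                ┃ Minesweeper                ┃      
                ┠────────────────────────────┨      
                ┃■■■■■■■■■■                  ┃      
                ┃■■■■■■✹✹■■                  ┃      
                ┃■■■✹■■■■■■                  ┃      
                ┃■■■✹■■■■■■                  ┃      


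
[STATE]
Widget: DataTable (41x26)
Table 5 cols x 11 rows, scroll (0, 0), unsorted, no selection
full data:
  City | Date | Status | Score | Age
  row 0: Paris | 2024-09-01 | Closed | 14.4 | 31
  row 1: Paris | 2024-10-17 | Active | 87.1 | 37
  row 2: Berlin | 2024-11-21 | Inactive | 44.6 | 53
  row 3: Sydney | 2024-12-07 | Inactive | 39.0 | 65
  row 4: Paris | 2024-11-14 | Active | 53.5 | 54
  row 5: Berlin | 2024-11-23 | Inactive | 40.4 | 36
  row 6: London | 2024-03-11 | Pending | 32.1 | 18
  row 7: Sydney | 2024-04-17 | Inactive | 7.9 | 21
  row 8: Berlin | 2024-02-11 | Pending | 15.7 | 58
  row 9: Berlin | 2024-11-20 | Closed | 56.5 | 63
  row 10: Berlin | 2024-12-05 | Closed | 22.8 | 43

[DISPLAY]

City  │Date      │Status  │Score│Age     
──────┼──────────┼────────┼─────┼───     
Paris │2024-09-01│Closed  │14.4 │31      
Paris │2024-10-17│Active  │87.1 │37      
Berlin│2024-11-21│Inactive│44.6 │53      
Sydney│2024-12-07│Inactive│39.0 │65      
Paris │2024-11-14│Active  │53.5 │54      
Berlin│2024-11-23│Inactive│40.4 │36      
London│2024-03-11│Pending │32.1 │18      
Sydney│2024-04-17│Inactive│7.9  │21      
Berlin│2024-02-11│Pending │15.7 │58      
Berlin│2024-11-20│Closed  │56.5 │63      
Berlin│2024-12-05│Closed  │22.8 │43      
                                         
                                         
                                         
                                         
                                         
                                         
                                         
                                         
                                         
                                         
                                         
                                         
                                         


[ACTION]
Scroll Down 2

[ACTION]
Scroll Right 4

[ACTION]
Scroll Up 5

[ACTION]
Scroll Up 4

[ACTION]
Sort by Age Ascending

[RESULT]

City  │Date      │Status  │Score│Ag▲     
──────┼──────────┼────────┼─────┼───     
London│2024-03-11│Pending │32.1 │18      
Sydney│2024-04-17│Inactive│7.9  │21      
Paris │2024-09-01│Closed  │14.4 │31      
Berlin│2024-11-23│Inactive│40.4 │36      
Paris │2024-10-17│Active  │87.1 │37      
Berlin│2024-12-05│Closed  │22.8 │43      
Berlin│2024-11-21│Inactive│44.6 │53      
Paris │2024-11-14│Active  │53.5 │54      
Berlin│2024-02-11│Pending │15.7 │58      
Berlin│2024-11-20│Closed  │56.5 │63      
Sydney│2024-12-07│Inactive│39.0 │65      
                                         
                                         
                                         
                                         
                                         
                                         
                                         
                                         
                                         
                                         
                                         
                                         
                                         


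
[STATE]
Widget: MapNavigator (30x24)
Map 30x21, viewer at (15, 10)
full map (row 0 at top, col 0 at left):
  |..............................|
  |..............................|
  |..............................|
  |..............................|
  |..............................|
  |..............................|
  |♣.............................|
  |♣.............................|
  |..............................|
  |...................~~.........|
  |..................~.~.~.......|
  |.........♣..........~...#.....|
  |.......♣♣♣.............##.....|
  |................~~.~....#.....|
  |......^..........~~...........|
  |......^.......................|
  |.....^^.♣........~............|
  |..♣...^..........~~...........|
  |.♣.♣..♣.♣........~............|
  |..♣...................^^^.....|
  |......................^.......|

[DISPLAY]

                              
                              
..............................
..............................
..............................
..............................
..............................
..............................
♣.............................
♣.............................
..............................
...................~~.........
...............@..~.~.~.......
.........♣..........~...#.....
.......♣♣♣.............##.....
................~~.~....#.....
......^..........~~...........
......^.......................
.....^^.♣........~............
..♣...^..........~~...........
.♣.♣..♣.♣........~............
..♣...................^^^.....
......................^.......
                              


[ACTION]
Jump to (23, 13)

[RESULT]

......................        
......................        
......................        
......................        
......................        
......................        
......................        
......................        
...........~~.........        
..........~.~.~.......        
.♣..........~...#.....        
♣♣.............##.....        
........~~.~...@#.....        
.........~~...........        
......................        
♣........~............        
.........~~...........        
♣........~............        
..............^^^.....        
..............^.......        
                              
                              
                              
                              


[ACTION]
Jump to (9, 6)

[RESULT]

                              
                              
                              
                              
                              
                              
      ........................
      ........................
      ........................
      ........................
      ........................
      ........................
      ♣........@..............
      ♣.......................
      ........................
      ...................~~...
      ..................~.~.~.
      .........♣..........~...
      .......♣♣♣.............#
      ................~~.~....
      ......^..........~~.....
      ......^.................
      .....^^.♣........~......
      ..♣...^..........~~.....


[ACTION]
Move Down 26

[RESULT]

      ........................
      ...................~~...
      ..................~.~.~.
      .........♣..........~...
      .......♣♣♣.............#
      ................~~.~....
      ......^..........~~.....
      ......^.................
      .....^^.♣........~......
      ..♣...^..........~~.....
      .♣.♣..♣.♣........~......
      ..♣...................^^
      .........@............^.
                              
                              
                              
                              
                              
                              
                              
                              
                              
                              
                              


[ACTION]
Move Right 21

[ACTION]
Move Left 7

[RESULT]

.......................       
............~~.........       
...........~.~.~.......       
..♣..........~...#.....       
♣♣♣.............##.....       
.........~~.~....#.....       
..........~~...........       
.......................       
.♣........~............       
..........~~...........       
.♣........~............       
...............^^^.....       
...............@.......       
                              
                              
                              
                              
                              
                              
                              
                              
                              
                              
                              


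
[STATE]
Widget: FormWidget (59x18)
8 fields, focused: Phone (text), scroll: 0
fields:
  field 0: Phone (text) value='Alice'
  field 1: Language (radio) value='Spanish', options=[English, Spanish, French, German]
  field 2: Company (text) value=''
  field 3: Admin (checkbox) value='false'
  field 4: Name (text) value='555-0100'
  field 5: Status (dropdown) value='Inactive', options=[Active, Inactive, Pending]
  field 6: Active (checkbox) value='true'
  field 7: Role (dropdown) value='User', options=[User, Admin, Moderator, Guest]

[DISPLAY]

> Phone:      [Alice                                      ]
  Language:   ( ) English  (●) Spanish  ( ) French  ( ) Ger
  Company:    [                                           ]
  Admin:      [ ]                                          
  Name:       [555-0100                                   ]
  Status:     [Inactive                                  ▼]
  Active:     [x]                                          
  Role:       [User                                      ▼]
                                                           
                                                           
                                                           
                                                           
                                                           
                                                           
                                                           
                                                           
                                                           
                                                           


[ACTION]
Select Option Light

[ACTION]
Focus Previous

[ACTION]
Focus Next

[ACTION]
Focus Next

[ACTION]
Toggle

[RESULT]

  Phone:      [Alice                                      ]
> Language:   ( ) English  (●) Spanish  ( ) French  ( ) Ger
  Company:    [                                           ]
  Admin:      [ ]                                          
  Name:       [555-0100                                   ]
  Status:     [Inactive                                  ▼]
  Active:     [x]                                          
  Role:       [User                                      ▼]
                                                           
                                                           
                                                           
                                                           
                                                           
                                                           
                                                           
                                                           
                                                           
                                                           


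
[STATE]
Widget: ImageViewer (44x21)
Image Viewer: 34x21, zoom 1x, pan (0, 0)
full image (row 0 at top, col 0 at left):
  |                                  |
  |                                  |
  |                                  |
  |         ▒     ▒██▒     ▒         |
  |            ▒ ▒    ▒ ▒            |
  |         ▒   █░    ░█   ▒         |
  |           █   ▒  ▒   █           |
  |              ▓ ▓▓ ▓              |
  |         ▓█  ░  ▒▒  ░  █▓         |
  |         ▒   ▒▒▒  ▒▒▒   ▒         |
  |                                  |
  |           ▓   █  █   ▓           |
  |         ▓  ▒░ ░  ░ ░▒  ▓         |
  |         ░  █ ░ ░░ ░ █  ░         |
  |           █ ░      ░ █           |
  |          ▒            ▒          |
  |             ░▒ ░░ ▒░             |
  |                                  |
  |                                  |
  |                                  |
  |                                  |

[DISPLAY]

                                            
                                            
                                            
         ▒     ▒██▒     ▒                   
            ▒ ▒    ▒ ▒                      
         ▒   █░    ░█   ▒                   
           █   ▒  ▒   █                     
              ▓ ▓▓ ▓                        
         ▓█  ░  ▒▒  ░  █▓                   
         ▒   ▒▒▒  ▒▒▒   ▒                   
                                            
           ▓   █  █   ▓                     
         ▓  ▒░ ░  ░ ░▒  ▓                   
         ░  █ ░ ░░ ░ █  ░                   
           █ ░      ░ █                     
          ▒            ▒                    
             ░▒ ░░ ▒░                       
                                            
                                            
                                            
                                            


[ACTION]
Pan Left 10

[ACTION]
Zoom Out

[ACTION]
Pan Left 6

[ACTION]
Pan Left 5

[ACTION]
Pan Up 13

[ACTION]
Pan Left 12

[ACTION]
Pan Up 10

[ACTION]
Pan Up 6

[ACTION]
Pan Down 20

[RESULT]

                                            
                                            
                                            
                                            
                                            
                                            
                                            
                                            
                                            
                                            
                                            
                                            
                                            
                                            
                                            
                                            
                                            
                                            
                                            
                                            
                                            


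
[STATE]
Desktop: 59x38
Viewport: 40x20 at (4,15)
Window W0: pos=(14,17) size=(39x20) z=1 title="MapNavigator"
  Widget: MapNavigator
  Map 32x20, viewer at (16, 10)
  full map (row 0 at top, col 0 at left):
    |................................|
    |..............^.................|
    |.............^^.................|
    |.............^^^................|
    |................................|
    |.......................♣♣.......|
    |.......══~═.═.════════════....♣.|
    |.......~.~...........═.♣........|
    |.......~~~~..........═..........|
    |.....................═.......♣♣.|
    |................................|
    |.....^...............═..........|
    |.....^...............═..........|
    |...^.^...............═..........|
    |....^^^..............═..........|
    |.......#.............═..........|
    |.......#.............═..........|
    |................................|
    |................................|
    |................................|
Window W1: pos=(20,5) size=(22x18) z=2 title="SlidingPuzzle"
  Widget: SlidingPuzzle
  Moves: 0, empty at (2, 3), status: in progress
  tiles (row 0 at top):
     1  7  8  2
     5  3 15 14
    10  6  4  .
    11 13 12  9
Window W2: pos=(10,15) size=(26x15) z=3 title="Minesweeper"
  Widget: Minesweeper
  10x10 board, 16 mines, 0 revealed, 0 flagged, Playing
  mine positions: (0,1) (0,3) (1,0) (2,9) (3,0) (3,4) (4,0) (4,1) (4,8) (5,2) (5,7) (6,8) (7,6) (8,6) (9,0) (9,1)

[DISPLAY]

      ┏━━━━━━━━━━━━━━━━━━━━━━━━┓│  9 ┃  
      ┃ Minesweeper            ┃┴────┃  
      ┠────────────────────────┨     ┃━━
      ┃■■■■■■■■■■              ┃     ┃  
      ┃■■■■■■■■■■              ┃     ┃──
      ┃■■■■■■■■■■              ┃     ┃..
      ┃■■■■■■■■■■              ┃     ┃..
      ┃■■■■■■■■■■              ┃━━━━━┛..
      ┃■■■■■■■■■■              ┃....♣♣..
      ┃■■■■■■■■■■              ┃═══════.
      ┃■■■■■■■■■■              ┃..═.♣...
      ┃■■■■■■■■■■              ┃..═.....
      ┃■■■■■■■■■■              ┃..═.....
      ┃                        ┃........
      ┗━━━━━━━━━━━━━━━━━━━━━━━━┛..═.....
          ┃  .....^...............═.....
          ┃  ...^.^...............═.....
          ┃  ....^^^..............═.....
          ┃  .......#.............═.....
          ┃  .......#.............═.....


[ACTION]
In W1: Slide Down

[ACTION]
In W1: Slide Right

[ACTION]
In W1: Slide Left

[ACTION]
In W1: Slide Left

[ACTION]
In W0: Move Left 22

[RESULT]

      ┏━━━━━━━━━━━━━━━━━━━━━━━━┓│  9 ┃  
      ┃ Minesweeper            ┃┴────┃  
      ┠────────────────────────┨     ┃━━
      ┃■■■■■■■■■■              ┃     ┃  
      ┃■■■■■■■■■■              ┃     ┃──
      ┃■■■■■■■■■■              ┃     ┃..
      ┃■■■■■■■■■■              ┃     ┃..
      ┃■■■■■■■■■■              ┃━━━━━┛..
      ┃■■■■■■■■■■              ┃........
      ┃■■■■■■■■■■              ┃....══~═
      ┃■■■■■■■■■■              ┃....~.~.
      ┃■■■■■■■■■■              ┃....~~~~
      ┃■■■■■■■■■■              ┃........
      ┃                        ┃........
      ┗━━━━━━━━━━━━━━━━━━━━━━━━┛..^.....
          ┃                  .....^.....
          ┃                  ...^.^.....
          ┃                  ....^^^....
          ┃                  .......#...
          ┃                  .......#...


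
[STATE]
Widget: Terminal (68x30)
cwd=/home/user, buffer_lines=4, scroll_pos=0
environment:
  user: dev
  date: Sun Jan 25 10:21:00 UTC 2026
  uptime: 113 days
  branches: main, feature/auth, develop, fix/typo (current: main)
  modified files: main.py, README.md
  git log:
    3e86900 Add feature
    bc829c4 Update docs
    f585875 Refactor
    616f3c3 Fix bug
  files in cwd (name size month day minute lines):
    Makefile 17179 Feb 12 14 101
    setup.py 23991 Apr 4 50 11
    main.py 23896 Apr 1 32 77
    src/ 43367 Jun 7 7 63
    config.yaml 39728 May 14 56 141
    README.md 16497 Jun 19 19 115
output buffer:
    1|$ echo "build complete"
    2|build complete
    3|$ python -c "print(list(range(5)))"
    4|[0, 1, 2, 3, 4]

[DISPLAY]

$ echo "build complete"                                             
build complete                                                      
$ python -c "print(list(range(5)))"                                 
[0, 1, 2, 3, 4]                                                     
$ █                                                                 
                                                                    
                                                                    
                                                                    
                                                                    
                                                                    
                                                                    
                                                                    
                                                                    
                                                                    
                                                                    
                                                                    
                                                                    
                                                                    
                                                                    
                                                                    
                                                                    
                                                                    
                                                                    
                                                                    
                                                                    
                                                                    
                                                                    
                                                                    
                                                                    
                                                                    


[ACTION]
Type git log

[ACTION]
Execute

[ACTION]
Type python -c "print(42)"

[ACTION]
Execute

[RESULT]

$ echo "build complete"                                             
build complete                                                      
$ python -c "print(list(range(5)))"                                 
[0, 1, 2, 3, 4]                                                     
$ git log                                                           
3e86900 Add feature                                                 
bc829c4 Update docs                                                 
f585875 Refactor                                                    
616f3c3 Fix bug                                                     
$ python -c "print(42)"                                             
42                                                                  
$ █                                                                 
                                                                    
                                                                    
                                                                    
                                                                    
                                                                    
                                                                    
                                                                    
                                                                    
                                                                    
                                                                    
                                                                    
                                                                    
                                                                    
                                                                    
                                                                    
                                                                    
                                                                    
                                                                    


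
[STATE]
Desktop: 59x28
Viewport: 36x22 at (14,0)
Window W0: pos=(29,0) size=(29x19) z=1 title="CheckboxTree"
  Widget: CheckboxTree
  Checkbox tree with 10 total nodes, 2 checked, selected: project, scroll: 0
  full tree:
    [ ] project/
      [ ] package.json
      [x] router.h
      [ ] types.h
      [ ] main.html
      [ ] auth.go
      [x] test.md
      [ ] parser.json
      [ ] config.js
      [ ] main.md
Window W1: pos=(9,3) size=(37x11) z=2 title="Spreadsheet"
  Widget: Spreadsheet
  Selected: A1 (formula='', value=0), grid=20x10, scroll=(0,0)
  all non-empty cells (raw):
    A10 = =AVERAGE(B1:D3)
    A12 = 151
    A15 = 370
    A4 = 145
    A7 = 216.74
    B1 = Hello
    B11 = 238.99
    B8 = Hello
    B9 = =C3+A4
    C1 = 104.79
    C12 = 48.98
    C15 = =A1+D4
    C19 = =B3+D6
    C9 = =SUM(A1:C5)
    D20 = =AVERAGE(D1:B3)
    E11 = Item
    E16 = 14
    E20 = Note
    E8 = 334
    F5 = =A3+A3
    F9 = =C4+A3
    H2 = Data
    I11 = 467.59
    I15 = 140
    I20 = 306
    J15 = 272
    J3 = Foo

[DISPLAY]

               ┏━━━━━━━━━━━━━━━━━━━━
               ┃ CheckboxTree       
               ┠────────────────────
━━━━━━━━━━━━━━━━━━━━━━━━━━━━━━━┓    
eadsheet                       ┃son 
───────────────────────────────┨    
                               ┃    
   A       B       C       D   ┃    
-------------------------------┃    
     [0]Hello     104.79       ┃    
       0       0       0       ┃on  
       0       0       0       ┃    
     145       0       0       ┃    
━━━━━━━━━━━━━━━━━━━━━━━━━━━━━━━┛    
               ┃                    
               ┃                    
               ┃                    
               ┃                    
               ┗━━━━━━━━━━━━━━━━━━━━
                                    
                                    
                                    


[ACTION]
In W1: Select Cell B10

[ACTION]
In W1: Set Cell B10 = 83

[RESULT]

               ┏━━━━━━━━━━━━━━━━━━━━
               ┃ CheckboxTree       
               ┠────────────────────
━━━━━━━━━━━━━━━━━━━━━━━━━━━━━━━┓    
eadsheet                       ┃son 
───────────────────────────────┨    
 83                            ┃    
   A       B       C       D   ┃    
-------------------------------┃    
       0Hello     104.79       ┃    
       0       0       0       ┃on  
       0       0       0       ┃    
     145       0       0       ┃    
━━━━━━━━━━━━━━━━━━━━━━━━━━━━━━━┛    
               ┃                    
               ┃                    
               ┃                    
               ┃                    
               ┗━━━━━━━━━━━━━━━━━━━━
                                    
                                    
                                    


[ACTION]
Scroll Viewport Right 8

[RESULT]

       ┏━━━━━━━━━━━━━━━━━━━━━━━━━━━┓
       ┃ CheckboxTree              ┃
       ┠───────────────────────────┨
━━━━━━━━━━━━━━━━━━━━━━━┓           ┃
                       ┃son        ┃
───────────────────────┨           ┃
                       ┃           ┃
   B       C       D   ┃           ┃
-----------------------┃           ┃
Hello     104.79       ┃           ┃
       0       0       ┃on         ┃
       0       0       ┃           ┃
       0       0       ┃           ┃
━━━━━━━━━━━━━━━━━━━━━━━┛           ┃
       ┃                           ┃
       ┃                           ┃
       ┃                           ┃
       ┃                           ┃
       ┗━━━━━━━━━━━━━━━━━━━━━━━━━━━┛
                                    
                                    
                                    
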